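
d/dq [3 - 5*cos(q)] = 5*sin(q)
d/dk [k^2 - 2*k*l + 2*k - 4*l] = 2*k - 2*l + 2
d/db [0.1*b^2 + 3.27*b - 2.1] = 0.2*b + 3.27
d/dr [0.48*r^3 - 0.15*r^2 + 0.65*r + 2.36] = 1.44*r^2 - 0.3*r + 0.65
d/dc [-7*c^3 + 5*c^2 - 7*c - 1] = -21*c^2 + 10*c - 7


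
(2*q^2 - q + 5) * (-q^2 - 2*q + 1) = -2*q^4 - 3*q^3 - q^2 - 11*q + 5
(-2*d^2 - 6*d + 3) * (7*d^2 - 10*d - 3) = -14*d^4 - 22*d^3 + 87*d^2 - 12*d - 9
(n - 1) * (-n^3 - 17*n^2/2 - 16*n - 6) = -n^4 - 15*n^3/2 - 15*n^2/2 + 10*n + 6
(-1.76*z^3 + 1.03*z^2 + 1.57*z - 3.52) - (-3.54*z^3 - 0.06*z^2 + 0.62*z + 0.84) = 1.78*z^3 + 1.09*z^2 + 0.95*z - 4.36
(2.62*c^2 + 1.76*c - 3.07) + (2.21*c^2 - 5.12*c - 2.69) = 4.83*c^2 - 3.36*c - 5.76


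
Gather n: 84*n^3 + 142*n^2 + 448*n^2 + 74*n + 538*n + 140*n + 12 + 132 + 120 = 84*n^3 + 590*n^2 + 752*n + 264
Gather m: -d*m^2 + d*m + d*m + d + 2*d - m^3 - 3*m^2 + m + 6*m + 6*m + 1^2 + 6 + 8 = 3*d - m^3 + m^2*(-d - 3) + m*(2*d + 13) + 15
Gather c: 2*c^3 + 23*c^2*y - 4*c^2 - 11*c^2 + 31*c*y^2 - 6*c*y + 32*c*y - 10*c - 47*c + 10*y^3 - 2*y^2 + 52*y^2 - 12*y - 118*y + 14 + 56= 2*c^3 + c^2*(23*y - 15) + c*(31*y^2 + 26*y - 57) + 10*y^3 + 50*y^2 - 130*y + 70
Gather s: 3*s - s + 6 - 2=2*s + 4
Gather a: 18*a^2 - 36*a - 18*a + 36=18*a^2 - 54*a + 36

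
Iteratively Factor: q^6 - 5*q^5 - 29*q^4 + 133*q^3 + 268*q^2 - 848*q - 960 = (q - 5)*(q^5 - 29*q^3 - 12*q^2 + 208*q + 192) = (q - 5)*(q + 3)*(q^4 - 3*q^3 - 20*q^2 + 48*q + 64) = (q - 5)*(q - 4)*(q + 3)*(q^3 + q^2 - 16*q - 16) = (q - 5)*(q - 4)^2*(q + 3)*(q^2 + 5*q + 4) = (q - 5)*(q - 4)^2*(q + 1)*(q + 3)*(q + 4)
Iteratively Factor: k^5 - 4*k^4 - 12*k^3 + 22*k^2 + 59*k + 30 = (k + 1)*(k^4 - 5*k^3 - 7*k^2 + 29*k + 30) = (k - 3)*(k + 1)*(k^3 - 2*k^2 - 13*k - 10) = (k - 3)*(k + 1)^2*(k^2 - 3*k - 10) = (k - 5)*(k - 3)*(k + 1)^2*(k + 2)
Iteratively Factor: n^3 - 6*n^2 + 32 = (n + 2)*(n^2 - 8*n + 16) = (n - 4)*(n + 2)*(n - 4)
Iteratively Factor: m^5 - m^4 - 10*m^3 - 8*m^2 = (m + 2)*(m^4 - 3*m^3 - 4*m^2) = m*(m + 2)*(m^3 - 3*m^2 - 4*m) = m*(m + 1)*(m + 2)*(m^2 - 4*m) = m*(m - 4)*(m + 1)*(m + 2)*(m)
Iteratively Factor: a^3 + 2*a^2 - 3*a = (a + 3)*(a^2 - a) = a*(a + 3)*(a - 1)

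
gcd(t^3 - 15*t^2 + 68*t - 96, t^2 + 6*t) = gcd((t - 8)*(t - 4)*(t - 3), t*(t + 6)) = 1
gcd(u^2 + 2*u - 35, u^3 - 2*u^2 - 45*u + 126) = u + 7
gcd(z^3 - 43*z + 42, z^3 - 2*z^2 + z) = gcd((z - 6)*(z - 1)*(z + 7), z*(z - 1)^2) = z - 1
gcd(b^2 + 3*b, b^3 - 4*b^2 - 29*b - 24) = b + 3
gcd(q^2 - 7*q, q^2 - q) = q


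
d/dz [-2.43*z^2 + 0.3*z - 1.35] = 0.3 - 4.86*z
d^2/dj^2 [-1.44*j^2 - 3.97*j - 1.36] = -2.88000000000000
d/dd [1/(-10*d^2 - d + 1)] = (20*d + 1)/(10*d^2 + d - 1)^2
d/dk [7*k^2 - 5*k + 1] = 14*k - 5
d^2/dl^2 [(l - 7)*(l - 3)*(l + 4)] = 6*l - 12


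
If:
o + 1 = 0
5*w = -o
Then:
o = -1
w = 1/5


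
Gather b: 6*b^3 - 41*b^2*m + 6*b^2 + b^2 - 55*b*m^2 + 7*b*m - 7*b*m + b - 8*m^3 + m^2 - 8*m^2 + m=6*b^3 + b^2*(7 - 41*m) + b*(1 - 55*m^2) - 8*m^3 - 7*m^2 + m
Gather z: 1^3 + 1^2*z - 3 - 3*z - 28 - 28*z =-30*z - 30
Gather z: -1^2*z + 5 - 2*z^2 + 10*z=-2*z^2 + 9*z + 5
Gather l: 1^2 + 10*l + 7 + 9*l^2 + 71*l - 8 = 9*l^2 + 81*l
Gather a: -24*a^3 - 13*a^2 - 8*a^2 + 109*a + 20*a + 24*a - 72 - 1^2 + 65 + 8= -24*a^3 - 21*a^2 + 153*a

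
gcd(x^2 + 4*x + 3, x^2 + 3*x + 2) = x + 1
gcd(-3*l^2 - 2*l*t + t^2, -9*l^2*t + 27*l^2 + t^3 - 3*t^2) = -3*l + t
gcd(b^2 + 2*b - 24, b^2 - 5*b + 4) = b - 4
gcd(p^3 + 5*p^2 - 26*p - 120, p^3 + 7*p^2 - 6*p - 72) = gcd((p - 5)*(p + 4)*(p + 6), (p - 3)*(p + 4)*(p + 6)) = p^2 + 10*p + 24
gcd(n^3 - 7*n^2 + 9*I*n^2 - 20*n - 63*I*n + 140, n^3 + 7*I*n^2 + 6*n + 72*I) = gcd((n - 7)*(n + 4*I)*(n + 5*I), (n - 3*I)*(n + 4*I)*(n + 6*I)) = n + 4*I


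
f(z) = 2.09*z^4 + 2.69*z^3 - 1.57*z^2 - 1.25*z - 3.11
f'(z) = 8.36*z^3 + 8.07*z^2 - 3.14*z - 1.25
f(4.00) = 673.97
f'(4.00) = 650.35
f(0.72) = -3.26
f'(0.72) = 3.79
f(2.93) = 201.45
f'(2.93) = 269.12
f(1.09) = 0.10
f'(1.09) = 15.74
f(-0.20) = -2.94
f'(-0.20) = -0.37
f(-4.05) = 359.80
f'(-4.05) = -411.52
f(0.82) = -2.76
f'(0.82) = 6.21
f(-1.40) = -3.79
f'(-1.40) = -3.98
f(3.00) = 220.93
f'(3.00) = 287.68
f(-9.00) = 11632.45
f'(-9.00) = -5413.76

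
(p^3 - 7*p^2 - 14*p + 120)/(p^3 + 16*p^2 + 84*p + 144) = (p^2 - 11*p + 30)/(p^2 + 12*p + 36)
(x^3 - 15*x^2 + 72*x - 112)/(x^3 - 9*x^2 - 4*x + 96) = (x^2 - 11*x + 28)/(x^2 - 5*x - 24)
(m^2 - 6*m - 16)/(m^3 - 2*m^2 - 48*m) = (m + 2)/(m*(m + 6))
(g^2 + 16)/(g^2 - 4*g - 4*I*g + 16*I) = (g + 4*I)/(g - 4)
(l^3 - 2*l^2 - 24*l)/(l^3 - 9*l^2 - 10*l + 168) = l/(l - 7)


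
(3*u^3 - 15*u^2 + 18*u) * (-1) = -3*u^3 + 15*u^2 - 18*u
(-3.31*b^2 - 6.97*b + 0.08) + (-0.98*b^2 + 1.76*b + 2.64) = -4.29*b^2 - 5.21*b + 2.72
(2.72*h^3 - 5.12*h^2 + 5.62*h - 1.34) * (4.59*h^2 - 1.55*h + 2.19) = 12.4848*h^5 - 27.7168*h^4 + 39.6886*h^3 - 26.0744*h^2 + 14.3848*h - 2.9346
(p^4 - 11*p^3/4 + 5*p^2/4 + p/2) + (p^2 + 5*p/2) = p^4 - 11*p^3/4 + 9*p^2/4 + 3*p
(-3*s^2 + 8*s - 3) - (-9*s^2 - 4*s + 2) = 6*s^2 + 12*s - 5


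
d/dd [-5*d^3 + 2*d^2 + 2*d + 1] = -15*d^2 + 4*d + 2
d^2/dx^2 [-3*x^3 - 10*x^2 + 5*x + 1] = -18*x - 20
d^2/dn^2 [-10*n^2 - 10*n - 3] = -20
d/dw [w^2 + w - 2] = 2*w + 1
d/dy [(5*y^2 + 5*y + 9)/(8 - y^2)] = (5*y^2 + 98*y + 40)/(y^4 - 16*y^2 + 64)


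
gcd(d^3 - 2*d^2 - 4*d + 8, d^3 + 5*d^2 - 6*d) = 1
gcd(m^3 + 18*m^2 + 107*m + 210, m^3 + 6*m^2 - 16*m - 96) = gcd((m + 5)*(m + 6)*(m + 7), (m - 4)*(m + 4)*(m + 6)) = m + 6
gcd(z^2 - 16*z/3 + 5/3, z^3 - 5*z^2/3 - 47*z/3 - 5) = z - 5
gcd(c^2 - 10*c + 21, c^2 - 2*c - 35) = c - 7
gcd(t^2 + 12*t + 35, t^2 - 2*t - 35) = t + 5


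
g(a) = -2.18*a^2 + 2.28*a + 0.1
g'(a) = 2.28 - 4.36*a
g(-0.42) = -1.24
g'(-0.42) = 4.11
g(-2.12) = -14.53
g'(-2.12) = 11.52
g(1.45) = -1.18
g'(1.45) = -4.04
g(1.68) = -2.22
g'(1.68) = -5.04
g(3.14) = -14.23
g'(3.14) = -11.41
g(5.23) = -47.60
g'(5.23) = -20.52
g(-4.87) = -62.71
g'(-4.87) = 23.51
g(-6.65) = -111.47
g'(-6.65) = 31.27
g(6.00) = -64.70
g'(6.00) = -23.88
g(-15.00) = -524.60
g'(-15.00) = 67.68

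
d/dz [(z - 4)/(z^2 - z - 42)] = (z^2 - z - (z - 4)*(2*z - 1) - 42)/(-z^2 + z + 42)^2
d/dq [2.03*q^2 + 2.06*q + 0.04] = 4.06*q + 2.06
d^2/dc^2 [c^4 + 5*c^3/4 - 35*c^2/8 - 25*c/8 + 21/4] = 12*c^2 + 15*c/2 - 35/4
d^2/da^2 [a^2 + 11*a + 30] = 2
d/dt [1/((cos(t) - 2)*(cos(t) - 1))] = (2*cos(t) - 3)*sin(t)/((cos(t) - 2)^2*(cos(t) - 1)^2)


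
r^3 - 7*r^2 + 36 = (r - 6)*(r - 3)*(r + 2)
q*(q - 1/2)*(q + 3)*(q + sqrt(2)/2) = q^4 + sqrt(2)*q^3/2 + 5*q^3/2 - 3*q^2/2 + 5*sqrt(2)*q^2/4 - 3*sqrt(2)*q/4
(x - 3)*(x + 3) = x^2 - 9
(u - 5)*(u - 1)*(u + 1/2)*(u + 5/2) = u^4 - 3*u^3 - 47*u^2/4 + 15*u/2 + 25/4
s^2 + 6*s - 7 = (s - 1)*(s + 7)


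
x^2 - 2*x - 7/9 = (x - 7/3)*(x + 1/3)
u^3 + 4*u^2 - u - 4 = (u - 1)*(u + 1)*(u + 4)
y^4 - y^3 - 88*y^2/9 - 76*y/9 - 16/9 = (y - 4)*(y + 1/3)*(y + 2/3)*(y + 2)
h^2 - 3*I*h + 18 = (h - 6*I)*(h + 3*I)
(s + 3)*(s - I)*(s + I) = s^3 + 3*s^2 + s + 3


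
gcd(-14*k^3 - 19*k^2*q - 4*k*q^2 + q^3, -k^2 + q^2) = k + q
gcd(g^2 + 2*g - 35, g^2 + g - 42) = g + 7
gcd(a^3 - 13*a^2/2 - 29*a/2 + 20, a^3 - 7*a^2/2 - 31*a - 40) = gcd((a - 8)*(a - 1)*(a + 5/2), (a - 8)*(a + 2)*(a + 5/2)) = a^2 - 11*a/2 - 20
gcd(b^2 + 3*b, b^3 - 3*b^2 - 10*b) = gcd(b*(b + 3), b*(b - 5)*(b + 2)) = b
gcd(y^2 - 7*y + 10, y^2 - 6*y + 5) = y - 5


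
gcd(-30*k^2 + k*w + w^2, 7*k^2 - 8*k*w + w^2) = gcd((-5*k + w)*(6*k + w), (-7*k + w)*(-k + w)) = 1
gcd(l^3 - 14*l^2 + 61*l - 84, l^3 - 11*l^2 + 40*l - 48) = l^2 - 7*l + 12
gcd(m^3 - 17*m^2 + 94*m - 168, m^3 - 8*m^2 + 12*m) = m - 6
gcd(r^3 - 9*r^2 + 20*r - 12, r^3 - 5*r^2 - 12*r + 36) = r^2 - 8*r + 12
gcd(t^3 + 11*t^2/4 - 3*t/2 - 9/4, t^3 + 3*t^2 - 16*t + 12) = t - 1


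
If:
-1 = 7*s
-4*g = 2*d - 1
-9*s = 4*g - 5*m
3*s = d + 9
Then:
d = -66/7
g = 139/28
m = 26/7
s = -1/7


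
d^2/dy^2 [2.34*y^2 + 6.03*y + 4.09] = 4.68000000000000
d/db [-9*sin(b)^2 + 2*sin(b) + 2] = 2*(1 - 9*sin(b))*cos(b)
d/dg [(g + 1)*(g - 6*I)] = 2*g + 1 - 6*I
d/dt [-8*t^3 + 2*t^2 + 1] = 4*t*(1 - 6*t)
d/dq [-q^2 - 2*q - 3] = -2*q - 2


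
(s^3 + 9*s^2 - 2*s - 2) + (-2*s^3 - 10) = -s^3 + 9*s^2 - 2*s - 12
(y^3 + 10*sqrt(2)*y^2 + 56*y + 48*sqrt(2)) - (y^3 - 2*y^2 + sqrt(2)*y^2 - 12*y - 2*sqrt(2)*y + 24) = 2*y^2 + 9*sqrt(2)*y^2 + 2*sqrt(2)*y + 68*y - 24 + 48*sqrt(2)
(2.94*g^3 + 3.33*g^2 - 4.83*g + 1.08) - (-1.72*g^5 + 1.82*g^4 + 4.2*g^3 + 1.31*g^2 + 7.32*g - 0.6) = 1.72*g^5 - 1.82*g^4 - 1.26*g^3 + 2.02*g^2 - 12.15*g + 1.68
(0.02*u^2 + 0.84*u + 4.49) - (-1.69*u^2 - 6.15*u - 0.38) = 1.71*u^2 + 6.99*u + 4.87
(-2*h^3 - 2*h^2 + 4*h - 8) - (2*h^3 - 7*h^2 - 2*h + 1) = -4*h^3 + 5*h^2 + 6*h - 9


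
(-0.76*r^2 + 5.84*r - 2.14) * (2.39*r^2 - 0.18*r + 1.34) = -1.8164*r^4 + 14.0944*r^3 - 7.1842*r^2 + 8.2108*r - 2.8676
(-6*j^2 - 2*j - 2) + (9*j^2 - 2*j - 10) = 3*j^2 - 4*j - 12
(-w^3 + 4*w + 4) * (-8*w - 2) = 8*w^4 + 2*w^3 - 32*w^2 - 40*w - 8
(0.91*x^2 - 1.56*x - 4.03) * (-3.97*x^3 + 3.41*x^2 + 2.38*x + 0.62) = -3.6127*x^5 + 9.2963*x^4 + 12.8453*x^3 - 16.8909*x^2 - 10.5586*x - 2.4986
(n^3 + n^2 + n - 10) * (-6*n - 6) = -6*n^4 - 12*n^3 - 12*n^2 + 54*n + 60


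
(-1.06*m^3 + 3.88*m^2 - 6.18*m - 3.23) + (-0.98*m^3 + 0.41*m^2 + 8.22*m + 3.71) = -2.04*m^3 + 4.29*m^2 + 2.04*m + 0.48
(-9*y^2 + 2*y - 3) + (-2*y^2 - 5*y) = -11*y^2 - 3*y - 3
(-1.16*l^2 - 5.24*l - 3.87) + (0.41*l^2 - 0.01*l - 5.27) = -0.75*l^2 - 5.25*l - 9.14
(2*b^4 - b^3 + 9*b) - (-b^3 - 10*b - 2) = 2*b^4 + 19*b + 2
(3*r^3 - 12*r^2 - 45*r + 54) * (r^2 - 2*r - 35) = 3*r^5 - 18*r^4 - 126*r^3 + 564*r^2 + 1467*r - 1890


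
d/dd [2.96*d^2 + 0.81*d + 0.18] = 5.92*d + 0.81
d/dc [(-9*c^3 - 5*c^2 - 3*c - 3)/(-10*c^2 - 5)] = (18*c^4 + 21*c^2 - 2*c + 3)/(5*(4*c^4 + 4*c^2 + 1))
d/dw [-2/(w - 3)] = 2/(w - 3)^2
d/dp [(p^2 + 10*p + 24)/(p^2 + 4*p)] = -6/p^2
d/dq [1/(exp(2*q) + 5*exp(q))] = (-2*exp(q) - 5)*exp(-q)/(exp(q) + 5)^2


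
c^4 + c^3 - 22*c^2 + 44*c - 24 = (c - 2)^2*(c - 1)*(c + 6)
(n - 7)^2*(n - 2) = n^3 - 16*n^2 + 77*n - 98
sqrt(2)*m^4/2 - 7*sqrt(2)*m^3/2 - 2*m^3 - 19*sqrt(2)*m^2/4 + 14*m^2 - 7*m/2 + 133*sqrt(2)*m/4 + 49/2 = (m - 7)*(m - 7*sqrt(2)/2)*(m + sqrt(2))*(sqrt(2)*m/2 + 1/2)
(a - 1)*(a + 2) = a^2 + a - 2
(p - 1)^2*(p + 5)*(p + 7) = p^4 + 10*p^3 + 12*p^2 - 58*p + 35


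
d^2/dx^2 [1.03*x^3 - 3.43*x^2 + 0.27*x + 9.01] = 6.18*x - 6.86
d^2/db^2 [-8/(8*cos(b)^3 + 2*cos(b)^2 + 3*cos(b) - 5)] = 8*(-(9*cos(b) + 4*cos(2*b) + 18*cos(3*b))*(9*cos(b) + cos(2*b) + 2*cos(3*b) - 4) - 2*(24*cos(b)^2 + 4*cos(b) + 3)^2*sin(b)^2)/(9*cos(b) + cos(2*b) + 2*cos(3*b) - 4)^3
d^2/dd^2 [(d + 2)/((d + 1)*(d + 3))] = 2*(d^3 + 6*d^2 + 15*d + 14)/(d^6 + 12*d^5 + 57*d^4 + 136*d^3 + 171*d^2 + 108*d + 27)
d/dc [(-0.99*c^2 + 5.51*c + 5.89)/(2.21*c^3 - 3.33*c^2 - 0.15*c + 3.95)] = (2.1879*c^4 - 24.3542*c^3 - 20.5539*c^2 + 31.4064*c + 22.648)/(4.8841*c^6 - 14.7186*c^5 + 10.4259*c^4 + 18.458*c^3 - 26.2845*c^2 - 1.185*c + 15.6025)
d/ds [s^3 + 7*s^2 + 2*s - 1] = 3*s^2 + 14*s + 2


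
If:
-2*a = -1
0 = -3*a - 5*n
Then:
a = 1/2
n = -3/10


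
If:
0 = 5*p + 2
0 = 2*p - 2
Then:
No Solution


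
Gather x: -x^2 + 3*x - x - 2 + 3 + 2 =-x^2 + 2*x + 3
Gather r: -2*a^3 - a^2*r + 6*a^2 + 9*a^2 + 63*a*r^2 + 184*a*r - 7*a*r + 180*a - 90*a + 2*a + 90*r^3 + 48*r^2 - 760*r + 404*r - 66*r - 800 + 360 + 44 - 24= -2*a^3 + 15*a^2 + 92*a + 90*r^3 + r^2*(63*a + 48) + r*(-a^2 + 177*a - 422) - 420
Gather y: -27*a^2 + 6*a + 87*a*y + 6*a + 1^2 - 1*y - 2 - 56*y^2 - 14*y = -27*a^2 + 12*a - 56*y^2 + y*(87*a - 15) - 1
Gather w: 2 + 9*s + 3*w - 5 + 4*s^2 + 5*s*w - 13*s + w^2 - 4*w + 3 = 4*s^2 - 4*s + w^2 + w*(5*s - 1)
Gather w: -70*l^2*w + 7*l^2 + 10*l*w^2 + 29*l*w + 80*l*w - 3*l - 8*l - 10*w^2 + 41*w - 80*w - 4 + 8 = 7*l^2 - 11*l + w^2*(10*l - 10) + w*(-70*l^2 + 109*l - 39) + 4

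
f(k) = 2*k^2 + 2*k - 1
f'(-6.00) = -22.00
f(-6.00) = 59.00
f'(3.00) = 14.00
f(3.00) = 23.00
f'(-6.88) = -25.52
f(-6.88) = 79.91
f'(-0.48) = 0.08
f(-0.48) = -1.50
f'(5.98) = 25.92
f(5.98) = 82.48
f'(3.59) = 16.36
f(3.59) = 31.96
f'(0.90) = 5.60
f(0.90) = 2.42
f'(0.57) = 4.28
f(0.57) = 0.79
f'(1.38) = 7.52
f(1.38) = 5.57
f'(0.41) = 3.64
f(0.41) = 0.16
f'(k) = 4*k + 2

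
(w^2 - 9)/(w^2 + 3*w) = (w - 3)/w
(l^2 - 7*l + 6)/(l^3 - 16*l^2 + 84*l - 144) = (l - 1)/(l^2 - 10*l + 24)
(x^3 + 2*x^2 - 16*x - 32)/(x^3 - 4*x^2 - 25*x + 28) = (x^2 - 2*x - 8)/(x^2 - 8*x + 7)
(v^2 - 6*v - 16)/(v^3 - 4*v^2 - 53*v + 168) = (v + 2)/(v^2 + 4*v - 21)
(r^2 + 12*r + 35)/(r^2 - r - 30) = (r + 7)/(r - 6)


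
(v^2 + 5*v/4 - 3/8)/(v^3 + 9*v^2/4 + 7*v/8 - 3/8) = 1/(v + 1)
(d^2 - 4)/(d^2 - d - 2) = (d + 2)/(d + 1)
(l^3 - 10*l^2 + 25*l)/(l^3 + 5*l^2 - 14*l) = (l^2 - 10*l + 25)/(l^2 + 5*l - 14)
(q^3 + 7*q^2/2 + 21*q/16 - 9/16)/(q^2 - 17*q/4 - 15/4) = (4*q^2 + 11*q - 3)/(4*(q - 5))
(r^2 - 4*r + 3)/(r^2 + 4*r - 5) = (r - 3)/(r + 5)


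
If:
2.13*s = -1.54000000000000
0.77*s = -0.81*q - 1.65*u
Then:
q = 0.68730075928824 - 2.03703703703704*u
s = -0.72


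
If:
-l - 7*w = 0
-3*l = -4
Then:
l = 4/3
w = -4/21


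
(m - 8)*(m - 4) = m^2 - 12*m + 32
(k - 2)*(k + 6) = k^2 + 4*k - 12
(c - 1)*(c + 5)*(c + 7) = c^3 + 11*c^2 + 23*c - 35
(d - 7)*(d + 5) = d^2 - 2*d - 35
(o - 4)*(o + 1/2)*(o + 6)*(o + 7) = o^4 + 19*o^3/2 - 11*o^2/2 - 173*o - 84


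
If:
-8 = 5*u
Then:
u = -8/5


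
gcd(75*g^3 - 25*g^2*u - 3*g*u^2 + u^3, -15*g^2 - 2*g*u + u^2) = -5*g + u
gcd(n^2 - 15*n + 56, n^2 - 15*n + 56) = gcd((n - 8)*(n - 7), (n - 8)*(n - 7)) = n^2 - 15*n + 56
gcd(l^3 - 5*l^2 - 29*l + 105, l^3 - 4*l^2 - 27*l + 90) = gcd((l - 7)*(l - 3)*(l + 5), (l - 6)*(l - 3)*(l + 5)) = l^2 + 2*l - 15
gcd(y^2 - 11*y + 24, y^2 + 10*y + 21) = 1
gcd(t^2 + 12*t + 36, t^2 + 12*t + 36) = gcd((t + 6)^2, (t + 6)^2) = t^2 + 12*t + 36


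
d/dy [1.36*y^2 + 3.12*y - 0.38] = 2.72*y + 3.12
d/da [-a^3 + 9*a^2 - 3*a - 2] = -3*a^2 + 18*a - 3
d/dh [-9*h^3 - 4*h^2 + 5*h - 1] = -27*h^2 - 8*h + 5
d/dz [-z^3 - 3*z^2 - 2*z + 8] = -3*z^2 - 6*z - 2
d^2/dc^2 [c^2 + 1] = 2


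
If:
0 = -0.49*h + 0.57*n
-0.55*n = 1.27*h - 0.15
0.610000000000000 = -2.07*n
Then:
No Solution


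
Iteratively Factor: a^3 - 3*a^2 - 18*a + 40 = (a - 2)*(a^2 - a - 20) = (a - 5)*(a - 2)*(a + 4)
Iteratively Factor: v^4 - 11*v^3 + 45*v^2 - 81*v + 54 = (v - 3)*(v^3 - 8*v^2 + 21*v - 18) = (v - 3)*(v - 2)*(v^2 - 6*v + 9) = (v - 3)^2*(v - 2)*(v - 3)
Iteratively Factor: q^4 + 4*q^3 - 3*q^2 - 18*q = (q)*(q^3 + 4*q^2 - 3*q - 18) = q*(q - 2)*(q^2 + 6*q + 9) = q*(q - 2)*(q + 3)*(q + 3)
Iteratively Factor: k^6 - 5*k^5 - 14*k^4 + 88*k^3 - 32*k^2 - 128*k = (k)*(k^5 - 5*k^4 - 14*k^3 + 88*k^2 - 32*k - 128) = k*(k - 4)*(k^4 - k^3 - 18*k^2 + 16*k + 32) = k*(k - 4)*(k - 2)*(k^3 + k^2 - 16*k - 16) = k*(k - 4)*(k - 2)*(k + 1)*(k^2 - 16) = k*(k - 4)^2*(k - 2)*(k + 1)*(k + 4)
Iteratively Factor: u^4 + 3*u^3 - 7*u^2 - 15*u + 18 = (u + 3)*(u^3 - 7*u + 6) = (u + 3)^2*(u^2 - 3*u + 2) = (u - 1)*(u + 3)^2*(u - 2)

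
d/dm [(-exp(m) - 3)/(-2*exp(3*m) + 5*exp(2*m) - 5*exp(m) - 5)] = (-(exp(m) + 3)*(6*exp(2*m) - 10*exp(m) + 5) + 2*exp(3*m) - 5*exp(2*m) + 5*exp(m) + 5)*exp(m)/(2*exp(3*m) - 5*exp(2*m) + 5*exp(m) + 5)^2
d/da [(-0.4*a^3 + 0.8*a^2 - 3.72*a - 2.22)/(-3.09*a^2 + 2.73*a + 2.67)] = (1.236*a^4 - 2.184*a^3 - 12.5148*a^2 - 9.4476*a - 3.8718)/(9.5481*a^4 - 16.8714*a^3 - 9.0477*a^2 + 14.5782*a + 7.1289)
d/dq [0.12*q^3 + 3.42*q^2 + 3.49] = q*(0.36*q + 6.84)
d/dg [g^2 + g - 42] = 2*g + 1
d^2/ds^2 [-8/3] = 0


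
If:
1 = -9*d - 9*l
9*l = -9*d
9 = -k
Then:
No Solution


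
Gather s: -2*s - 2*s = -4*s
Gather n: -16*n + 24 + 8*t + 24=-16*n + 8*t + 48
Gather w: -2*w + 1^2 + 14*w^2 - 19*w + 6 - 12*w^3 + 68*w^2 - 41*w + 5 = -12*w^3 + 82*w^2 - 62*w + 12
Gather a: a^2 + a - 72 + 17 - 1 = a^2 + a - 56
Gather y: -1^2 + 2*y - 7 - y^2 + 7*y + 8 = -y^2 + 9*y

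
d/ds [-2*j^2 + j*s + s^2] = j + 2*s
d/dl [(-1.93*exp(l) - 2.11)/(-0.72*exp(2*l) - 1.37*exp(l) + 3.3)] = (-(1.44*exp(l) + 1.37)*(1.93*exp(l) + 2.11) + 1.3896*exp(2*l) + 2.6441*exp(l) - 6.369)*exp(l)/(0.72*exp(2*l) + 1.37*exp(l) - 3.3)^2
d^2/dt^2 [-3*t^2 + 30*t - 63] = -6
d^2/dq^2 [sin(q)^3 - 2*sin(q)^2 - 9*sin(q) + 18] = -9*sin(q)^3 + 8*sin(q)^2 + 15*sin(q) - 4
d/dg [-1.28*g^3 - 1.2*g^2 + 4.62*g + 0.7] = -3.84*g^2 - 2.4*g + 4.62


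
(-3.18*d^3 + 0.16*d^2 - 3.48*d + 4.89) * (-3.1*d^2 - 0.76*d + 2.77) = 9.858*d^5 + 1.9208*d^4 + 1.8578*d^3 - 12.071*d^2 - 13.356*d + 13.5453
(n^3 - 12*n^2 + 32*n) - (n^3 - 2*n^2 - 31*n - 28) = -10*n^2 + 63*n + 28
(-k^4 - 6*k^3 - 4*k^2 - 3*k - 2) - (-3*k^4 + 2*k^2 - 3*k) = 2*k^4 - 6*k^3 - 6*k^2 - 2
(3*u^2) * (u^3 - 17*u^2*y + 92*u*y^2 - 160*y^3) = 3*u^5 - 51*u^4*y + 276*u^3*y^2 - 480*u^2*y^3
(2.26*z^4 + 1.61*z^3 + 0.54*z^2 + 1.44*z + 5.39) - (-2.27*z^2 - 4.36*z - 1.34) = 2.26*z^4 + 1.61*z^3 + 2.81*z^2 + 5.8*z + 6.73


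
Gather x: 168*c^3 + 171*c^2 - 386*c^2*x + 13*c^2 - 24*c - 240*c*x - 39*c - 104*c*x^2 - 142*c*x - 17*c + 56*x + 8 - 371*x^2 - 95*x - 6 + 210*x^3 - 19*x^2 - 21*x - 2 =168*c^3 + 184*c^2 - 80*c + 210*x^3 + x^2*(-104*c - 390) + x*(-386*c^2 - 382*c - 60)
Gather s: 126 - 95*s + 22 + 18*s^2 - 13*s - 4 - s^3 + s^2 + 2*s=-s^3 + 19*s^2 - 106*s + 144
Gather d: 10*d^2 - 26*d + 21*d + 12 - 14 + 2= 10*d^2 - 5*d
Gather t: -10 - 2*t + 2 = -2*t - 8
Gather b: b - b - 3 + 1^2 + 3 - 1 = 0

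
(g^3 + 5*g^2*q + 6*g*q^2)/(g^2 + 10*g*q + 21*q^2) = g*(g + 2*q)/(g + 7*q)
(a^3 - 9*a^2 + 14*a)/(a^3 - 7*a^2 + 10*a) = (a - 7)/(a - 5)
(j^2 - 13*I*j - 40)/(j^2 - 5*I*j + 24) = (j - 5*I)/(j + 3*I)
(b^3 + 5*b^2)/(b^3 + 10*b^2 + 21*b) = b*(b + 5)/(b^2 + 10*b + 21)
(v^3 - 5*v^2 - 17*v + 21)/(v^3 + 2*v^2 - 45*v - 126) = (v - 1)/(v + 6)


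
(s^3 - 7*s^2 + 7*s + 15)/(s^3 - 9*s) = (s^2 - 4*s - 5)/(s*(s + 3))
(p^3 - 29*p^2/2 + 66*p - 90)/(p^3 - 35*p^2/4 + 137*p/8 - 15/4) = 4*(p - 6)/(4*p - 1)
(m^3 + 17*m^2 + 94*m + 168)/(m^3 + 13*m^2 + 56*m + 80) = (m^2 + 13*m + 42)/(m^2 + 9*m + 20)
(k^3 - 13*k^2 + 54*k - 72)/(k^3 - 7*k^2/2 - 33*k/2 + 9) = 2*(k^2 - 7*k + 12)/(2*k^2 + 5*k - 3)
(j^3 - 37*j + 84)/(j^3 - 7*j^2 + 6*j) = (j^3 - 37*j + 84)/(j*(j^2 - 7*j + 6))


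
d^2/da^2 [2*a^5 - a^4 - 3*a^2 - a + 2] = 40*a^3 - 12*a^2 - 6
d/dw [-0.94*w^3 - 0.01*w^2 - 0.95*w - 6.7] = -2.82*w^2 - 0.02*w - 0.95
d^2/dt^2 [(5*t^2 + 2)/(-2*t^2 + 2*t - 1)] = 2*(-20*t^3 + 6*t^2 + 24*t - 9)/(8*t^6 - 24*t^5 + 36*t^4 - 32*t^3 + 18*t^2 - 6*t + 1)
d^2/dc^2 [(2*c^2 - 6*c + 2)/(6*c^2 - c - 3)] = 4*(-102*c^3 + 162*c^2 - 180*c + 37)/(216*c^6 - 108*c^5 - 306*c^4 + 107*c^3 + 153*c^2 - 27*c - 27)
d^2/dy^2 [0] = 0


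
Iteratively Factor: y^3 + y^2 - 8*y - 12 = (y + 2)*(y^2 - y - 6) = (y + 2)^2*(y - 3)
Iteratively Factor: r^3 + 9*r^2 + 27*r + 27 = (r + 3)*(r^2 + 6*r + 9) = (r + 3)^2*(r + 3)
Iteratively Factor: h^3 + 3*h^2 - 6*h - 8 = (h - 2)*(h^2 + 5*h + 4) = (h - 2)*(h + 4)*(h + 1)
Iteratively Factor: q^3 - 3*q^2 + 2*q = (q)*(q^2 - 3*q + 2) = q*(q - 2)*(q - 1)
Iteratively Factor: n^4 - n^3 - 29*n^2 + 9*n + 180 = (n - 3)*(n^3 + 2*n^2 - 23*n - 60) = (n - 3)*(n + 3)*(n^2 - n - 20) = (n - 5)*(n - 3)*(n + 3)*(n + 4)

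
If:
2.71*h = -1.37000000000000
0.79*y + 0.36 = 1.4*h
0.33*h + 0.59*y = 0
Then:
No Solution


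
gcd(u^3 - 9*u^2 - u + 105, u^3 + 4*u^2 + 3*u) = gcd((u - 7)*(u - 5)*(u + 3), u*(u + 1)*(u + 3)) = u + 3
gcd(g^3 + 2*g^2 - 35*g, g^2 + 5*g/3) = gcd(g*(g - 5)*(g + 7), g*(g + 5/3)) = g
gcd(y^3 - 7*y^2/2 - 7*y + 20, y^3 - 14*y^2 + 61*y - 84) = y - 4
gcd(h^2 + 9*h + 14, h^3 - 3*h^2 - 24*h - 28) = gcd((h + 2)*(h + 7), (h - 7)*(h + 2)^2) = h + 2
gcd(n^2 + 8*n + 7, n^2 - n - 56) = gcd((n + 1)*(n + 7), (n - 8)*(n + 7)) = n + 7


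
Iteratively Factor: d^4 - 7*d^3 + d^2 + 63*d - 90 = (d - 2)*(d^3 - 5*d^2 - 9*d + 45) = (d - 2)*(d + 3)*(d^2 - 8*d + 15) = (d - 3)*(d - 2)*(d + 3)*(d - 5)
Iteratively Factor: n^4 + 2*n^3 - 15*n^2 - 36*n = (n + 3)*(n^3 - n^2 - 12*n) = (n - 4)*(n + 3)*(n^2 + 3*n) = n*(n - 4)*(n + 3)*(n + 3)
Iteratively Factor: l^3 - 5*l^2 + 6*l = (l - 2)*(l^2 - 3*l) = l*(l - 2)*(l - 3)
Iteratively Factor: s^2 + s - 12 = (s - 3)*(s + 4)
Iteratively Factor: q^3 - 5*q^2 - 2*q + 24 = (q + 2)*(q^2 - 7*q + 12) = (q - 4)*(q + 2)*(q - 3)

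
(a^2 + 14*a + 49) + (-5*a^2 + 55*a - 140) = -4*a^2 + 69*a - 91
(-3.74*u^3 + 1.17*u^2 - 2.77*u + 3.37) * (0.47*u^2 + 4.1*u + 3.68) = -1.7578*u^5 - 14.7841*u^4 - 10.2681*u^3 - 5.4675*u^2 + 3.6234*u + 12.4016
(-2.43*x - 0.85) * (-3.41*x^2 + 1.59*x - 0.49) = 8.2863*x^3 - 0.965200000000001*x^2 - 0.1608*x + 0.4165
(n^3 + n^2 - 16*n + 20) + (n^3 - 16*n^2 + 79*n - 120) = 2*n^3 - 15*n^2 + 63*n - 100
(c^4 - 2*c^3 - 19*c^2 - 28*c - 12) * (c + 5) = c^5 + 3*c^4 - 29*c^3 - 123*c^2 - 152*c - 60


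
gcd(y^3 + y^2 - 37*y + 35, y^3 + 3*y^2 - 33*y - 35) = y^2 + 2*y - 35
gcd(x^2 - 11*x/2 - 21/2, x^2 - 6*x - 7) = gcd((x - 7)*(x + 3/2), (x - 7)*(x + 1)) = x - 7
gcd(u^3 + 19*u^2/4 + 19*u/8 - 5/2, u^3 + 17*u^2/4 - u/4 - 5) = u^2 + 21*u/4 + 5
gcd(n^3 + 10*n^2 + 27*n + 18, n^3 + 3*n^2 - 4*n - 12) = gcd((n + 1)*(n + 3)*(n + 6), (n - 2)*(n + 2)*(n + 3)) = n + 3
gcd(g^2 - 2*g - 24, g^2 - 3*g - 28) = g + 4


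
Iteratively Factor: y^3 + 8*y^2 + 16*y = (y)*(y^2 + 8*y + 16) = y*(y + 4)*(y + 4)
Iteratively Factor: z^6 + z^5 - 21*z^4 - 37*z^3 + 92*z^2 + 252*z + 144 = (z + 2)*(z^5 - z^4 - 19*z^3 + z^2 + 90*z + 72) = (z + 1)*(z + 2)*(z^4 - 2*z^3 - 17*z^2 + 18*z + 72) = (z + 1)*(z + 2)^2*(z^3 - 4*z^2 - 9*z + 36) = (z - 4)*(z + 1)*(z + 2)^2*(z^2 - 9) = (z - 4)*(z - 3)*(z + 1)*(z + 2)^2*(z + 3)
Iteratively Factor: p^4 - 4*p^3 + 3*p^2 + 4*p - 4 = (p - 1)*(p^3 - 3*p^2 + 4) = (p - 2)*(p - 1)*(p^2 - p - 2) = (p - 2)^2*(p - 1)*(p + 1)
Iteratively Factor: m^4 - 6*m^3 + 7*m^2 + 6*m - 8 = (m - 2)*(m^3 - 4*m^2 - m + 4) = (m - 2)*(m - 1)*(m^2 - 3*m - 4) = (m - 4)*(m - 2)*(m - 1)*(m + 1)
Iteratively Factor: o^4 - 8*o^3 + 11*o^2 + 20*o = (o - 5)*(o^3 - 3*o^2 - 4*o) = o*(o - 5)*(o^2 - 3*o - 4) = o*(o - 5)*(o - 4)*(o + 1)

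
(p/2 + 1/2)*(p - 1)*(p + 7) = p^3/2 + 7*p^2/2 - p/2 - 7/2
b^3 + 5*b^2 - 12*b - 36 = (b - 3)*(b + 2)*(b + 6)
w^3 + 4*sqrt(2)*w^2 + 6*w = w*(w + sqrt(2))*(w + 3*sqrt(2))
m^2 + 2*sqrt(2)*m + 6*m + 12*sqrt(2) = (m + 6)*(m + 2*sqrt(2))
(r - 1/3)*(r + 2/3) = r^2 + r/3 - 2/9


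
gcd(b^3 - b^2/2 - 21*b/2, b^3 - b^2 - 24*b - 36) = b + 3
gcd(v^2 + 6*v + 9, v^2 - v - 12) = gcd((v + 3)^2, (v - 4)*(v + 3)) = v + 3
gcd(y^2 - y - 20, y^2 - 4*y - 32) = y + 4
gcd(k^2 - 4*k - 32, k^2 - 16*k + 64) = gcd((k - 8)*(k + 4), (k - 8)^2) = k - 8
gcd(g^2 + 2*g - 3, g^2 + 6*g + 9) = g + 3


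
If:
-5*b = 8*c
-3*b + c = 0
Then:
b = 0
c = 0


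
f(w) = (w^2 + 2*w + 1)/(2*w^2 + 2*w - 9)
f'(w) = (-4*w - 2)*(w^2 + 2*w + 1)/(2*w^2 + 2*w - 9)^2 + (2*w + 2)/(2*w^2 + 2*w - 9)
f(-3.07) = 1.16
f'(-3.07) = 2.08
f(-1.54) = -0.04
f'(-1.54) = 0.17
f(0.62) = -0.38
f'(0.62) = -0.70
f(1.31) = -1.81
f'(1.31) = -6.01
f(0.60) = -0.36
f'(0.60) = -0.68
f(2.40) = 1.58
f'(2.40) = -1.57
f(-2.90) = 1.79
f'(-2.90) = 6.61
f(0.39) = -0.24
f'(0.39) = -0.46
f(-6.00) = 0.49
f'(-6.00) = 0.02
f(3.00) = 1.07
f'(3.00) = -0.46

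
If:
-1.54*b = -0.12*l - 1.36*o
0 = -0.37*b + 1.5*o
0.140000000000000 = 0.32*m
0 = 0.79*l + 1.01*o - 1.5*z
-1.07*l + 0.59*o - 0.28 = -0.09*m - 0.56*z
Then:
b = -0.03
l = -0.32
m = 0.44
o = -0.01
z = -0.17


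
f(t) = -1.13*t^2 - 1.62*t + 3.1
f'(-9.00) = 18.72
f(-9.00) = -73.85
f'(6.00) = -15.18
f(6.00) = -47.30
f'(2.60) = -7.50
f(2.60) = -8.75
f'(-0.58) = -0.31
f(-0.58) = 3.66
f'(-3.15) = 5.50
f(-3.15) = -3.01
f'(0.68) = -3.16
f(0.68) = 1.48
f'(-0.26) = -1.03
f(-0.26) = 3.44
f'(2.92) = -8.22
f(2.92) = -11.27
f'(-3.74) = 6.83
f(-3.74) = -6.65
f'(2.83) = -8.02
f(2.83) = -10.53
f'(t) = -2.26*t - 1.62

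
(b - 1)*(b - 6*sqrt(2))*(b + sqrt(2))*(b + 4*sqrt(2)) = b^4 - sqrt(2)*b^3 - b^3 - 52*b^2 + sqrt(2)*b^2 - 48*sqrt(2)*b + 52*b + 48*sqrt(2)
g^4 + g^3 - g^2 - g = g*(g - 1)*(g + 1)^2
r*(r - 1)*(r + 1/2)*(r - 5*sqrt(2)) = r^4 - 5*sqrt(2)*r^3 - r^3/2 - r^2/2 + 5*sqrt(2)*r^2/2 + 5*sqrt(2)*r/2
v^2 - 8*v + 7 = (v - 7)*(v - 1)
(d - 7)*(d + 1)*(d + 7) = d^3 + d^2 - 49*d - 49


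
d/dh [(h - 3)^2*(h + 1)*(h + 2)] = 4*h^3 - 9*h^2 - 14*h + 15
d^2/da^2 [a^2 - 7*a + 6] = 2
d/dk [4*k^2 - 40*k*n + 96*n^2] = 8*k - 40*n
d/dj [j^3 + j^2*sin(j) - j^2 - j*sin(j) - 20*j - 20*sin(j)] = j^2*cos(j) + 3*j^2 + 2*j*sin(j) - j*cos(j) - 2*j - sin(j) - 20*cos(j) - 20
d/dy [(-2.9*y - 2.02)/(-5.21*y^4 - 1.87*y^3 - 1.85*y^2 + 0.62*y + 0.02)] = (-45.327*y^4 - 52.9428*y^3 - 16.6972*y^2 - 7.474*y + 1.1944)/(27.1441*y^8 + 19.4854*y^7 + 22.7739*y^6 + 0.458600000000001*y^5 + 0.8953*y^4 - 2.3688*y^3 + 0.3104*y^2 + 0.0248*y + 0.0004)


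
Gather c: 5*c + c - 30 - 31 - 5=6*c - 66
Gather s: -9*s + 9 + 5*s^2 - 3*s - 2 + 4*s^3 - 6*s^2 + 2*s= 4*s^3 - s^2 - 10*s + 7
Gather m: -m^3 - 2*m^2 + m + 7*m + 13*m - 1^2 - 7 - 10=-m^3 - 2*m^2 + 21*m - 18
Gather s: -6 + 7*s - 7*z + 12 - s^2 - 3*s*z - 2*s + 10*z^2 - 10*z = -s^2 + s*(5 - 3*z) + 10*z^2 - 17*z + 6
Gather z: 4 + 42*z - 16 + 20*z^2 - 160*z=20*z^2 - 118*z - 12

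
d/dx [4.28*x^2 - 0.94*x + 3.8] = 8.56*x - 0.94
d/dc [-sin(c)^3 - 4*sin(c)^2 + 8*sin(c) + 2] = (-3*sin(c)^2 - 8*sin(c) + 8)*cos(c)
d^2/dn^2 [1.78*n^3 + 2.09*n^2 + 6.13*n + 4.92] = 10.68*n + 4.18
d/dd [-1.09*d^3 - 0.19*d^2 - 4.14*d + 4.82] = -3.27*d^2 - 0.38*d - 4.14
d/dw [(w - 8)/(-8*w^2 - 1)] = (-8*w^2 + 16*w*(w - 8) - 1)/(8*w^2 + 1)^2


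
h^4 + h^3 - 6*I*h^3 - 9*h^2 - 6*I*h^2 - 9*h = h*(h + 1)*(h - 3*I)^2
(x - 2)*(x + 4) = x^2 + 2*x - 8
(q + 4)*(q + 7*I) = q^2 + 4*q + 7*I*q + 28*I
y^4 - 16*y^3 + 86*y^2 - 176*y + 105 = (y - 7)*(y - 5)*(y - 3)*(y - 1)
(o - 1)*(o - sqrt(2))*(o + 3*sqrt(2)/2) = o^3 - o^2 + sqrt(2)*o^2/2 - 3*o - sqrt(2)*o/2 + 3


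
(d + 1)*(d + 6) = d^2 + 7*d + 6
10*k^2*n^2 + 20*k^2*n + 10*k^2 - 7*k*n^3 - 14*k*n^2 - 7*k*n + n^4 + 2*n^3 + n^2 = (-5*k + n)*(-2*k + n)*(n + 1)^2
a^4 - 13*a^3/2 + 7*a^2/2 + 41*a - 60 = (a - 4)*(a - 3)*(a - 2)*(a + 5/2)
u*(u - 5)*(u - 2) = u^3 - 7*u^2 + 10*u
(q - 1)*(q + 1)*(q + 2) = q^3 + 2*q^2 - q - 2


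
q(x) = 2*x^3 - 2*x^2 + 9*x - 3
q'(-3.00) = 75.00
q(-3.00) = -102.00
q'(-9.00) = 531.00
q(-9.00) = -1704.00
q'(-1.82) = 36.15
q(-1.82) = -38.06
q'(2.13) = 27.70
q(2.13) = 26.42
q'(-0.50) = 12.50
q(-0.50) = -8.25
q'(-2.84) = 68.75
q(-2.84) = -90.50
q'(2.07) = 26.43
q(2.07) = 24.80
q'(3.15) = 55.94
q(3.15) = 68.02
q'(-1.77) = 34.88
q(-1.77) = -36.29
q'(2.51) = 36.76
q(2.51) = 38.62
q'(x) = 6*x^2 - 4*x + 9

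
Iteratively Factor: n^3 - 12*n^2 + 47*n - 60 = (n - 4)*(n^2 - 8*n + 15) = (n - 5)*(n - 4)*(n - 3)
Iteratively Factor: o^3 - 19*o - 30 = (o - 5)*(o^2 + 5*o + 6) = (o - 5)*(o + 3)*(o + 2)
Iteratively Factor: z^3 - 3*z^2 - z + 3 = (z - 1)*(z^2 - 2*z - 3) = (z - 1)*(z + 1)*(z - 3)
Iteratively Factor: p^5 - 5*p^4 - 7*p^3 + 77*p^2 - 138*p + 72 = (p - 3)*(p^4 - 2*p^3 - 13*p^2 + 38*p - 24) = (p - 3)*(p - 1)*(p^3 - p^2 - 14*p + 24) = (p - 3)*(p - 1)*(p + 4)*(p^2 - 5*p + 6) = (p - 3)*(p - 2)*(p - 1)*(p + 4)*(p - 3)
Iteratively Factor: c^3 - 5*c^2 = (c)*(c^2 - 5*c) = c*(c - 5)*(c)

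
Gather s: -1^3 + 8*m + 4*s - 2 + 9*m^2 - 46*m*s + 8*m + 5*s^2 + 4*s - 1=9*m^2 + 16*m + 5*s^2 + s*(8 - 46*m) - 4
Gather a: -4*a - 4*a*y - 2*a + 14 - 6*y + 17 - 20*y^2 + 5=a*(-4*y - 6) - 20*y^2 - 6*y + 36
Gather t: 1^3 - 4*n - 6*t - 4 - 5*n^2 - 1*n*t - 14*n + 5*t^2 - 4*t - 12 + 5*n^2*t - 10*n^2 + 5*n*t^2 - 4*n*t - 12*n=-15*n^2 - 30*n + t^2*(5*n + 5) + t*(5*n^2 - 5*n - 10) - 15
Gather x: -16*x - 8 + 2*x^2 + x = 2*x^2 - 15*x - 8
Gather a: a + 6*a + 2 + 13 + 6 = 7*a + 21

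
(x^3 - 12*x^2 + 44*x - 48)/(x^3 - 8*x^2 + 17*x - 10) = (x^2 - 10*x + 24)/(x^2 - 6*x + 5)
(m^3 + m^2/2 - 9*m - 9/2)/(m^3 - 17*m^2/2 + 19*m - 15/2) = (2*m^2 + 7*m + 3)/(2*m^2 - 11*m + 5)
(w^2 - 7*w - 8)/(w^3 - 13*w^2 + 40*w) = (w + 1)/(w*(w - 5))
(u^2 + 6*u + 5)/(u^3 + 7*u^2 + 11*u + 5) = 1/(u + 1)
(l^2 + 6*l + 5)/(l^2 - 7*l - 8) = (l + 5)/(l - 8)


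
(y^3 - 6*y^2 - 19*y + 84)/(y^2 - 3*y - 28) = y - 3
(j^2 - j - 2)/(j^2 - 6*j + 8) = (j + 1)/(j - 4)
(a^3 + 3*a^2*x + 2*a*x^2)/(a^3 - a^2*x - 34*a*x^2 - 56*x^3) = a*(-a - x)/(-a^2 + 3*a*x + 28*x^2)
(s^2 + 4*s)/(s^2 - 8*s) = (s + 4)/(s - 8)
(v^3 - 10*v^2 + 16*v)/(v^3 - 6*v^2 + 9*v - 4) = v*(v^2 - 10*v + 16)/(v^3 - 6*v^2 + 9*v - 4)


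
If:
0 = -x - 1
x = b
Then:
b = -1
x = -1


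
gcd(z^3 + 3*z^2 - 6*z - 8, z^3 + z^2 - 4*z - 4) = z^2 - z - 2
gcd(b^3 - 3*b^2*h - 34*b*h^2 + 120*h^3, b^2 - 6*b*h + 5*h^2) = b - 5*h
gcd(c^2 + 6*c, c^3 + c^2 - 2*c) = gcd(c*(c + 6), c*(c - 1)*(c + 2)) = c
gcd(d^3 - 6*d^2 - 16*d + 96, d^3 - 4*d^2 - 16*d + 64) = d^2 - 16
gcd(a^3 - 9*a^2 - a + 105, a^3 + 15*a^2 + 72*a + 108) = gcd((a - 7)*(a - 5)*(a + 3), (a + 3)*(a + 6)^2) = a + 3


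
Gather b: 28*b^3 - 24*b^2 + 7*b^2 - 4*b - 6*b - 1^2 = 28*b^3 - 17*b^2 - 10*b - 1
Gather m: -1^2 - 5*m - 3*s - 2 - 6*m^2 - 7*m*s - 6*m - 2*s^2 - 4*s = -6*m^2 + m*(-7*s - 11) - 2*s^2 - 7*s - 3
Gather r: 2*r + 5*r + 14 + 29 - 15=7*r + 28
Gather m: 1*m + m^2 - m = m^2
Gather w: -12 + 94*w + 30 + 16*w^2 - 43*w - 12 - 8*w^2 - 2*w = 8*w^2 + 49*w + 6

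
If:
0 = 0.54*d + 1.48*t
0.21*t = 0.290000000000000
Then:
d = -3.78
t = 1.38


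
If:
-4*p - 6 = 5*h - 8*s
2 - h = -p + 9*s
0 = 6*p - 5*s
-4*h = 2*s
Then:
No Solution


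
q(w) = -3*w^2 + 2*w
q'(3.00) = -16.00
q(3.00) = -21.00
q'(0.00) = 2.00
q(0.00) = 0.00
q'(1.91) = -9.46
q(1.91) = -7.12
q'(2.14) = -10.84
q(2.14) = -9.46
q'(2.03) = -10.18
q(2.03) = -8.30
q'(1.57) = -7.42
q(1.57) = -4.25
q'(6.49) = -36.94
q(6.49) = -113.38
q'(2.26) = -11.56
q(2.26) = -10.80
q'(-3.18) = 21.08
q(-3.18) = -36.70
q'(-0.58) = 5.48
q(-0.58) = -2.17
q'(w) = 2 - 6*w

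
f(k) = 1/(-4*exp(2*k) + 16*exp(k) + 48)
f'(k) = (8*exp(2*k) - 16*exp(k))/(-4*exp(2*k) + 16*exp(k) + 48)^2 = (exp(k) - 2)*exp(k)/(2*(-exp(2*k) + 4*exp(k) + 12)^2)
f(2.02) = -0.02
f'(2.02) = 0.10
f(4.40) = -0.00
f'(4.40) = 0.00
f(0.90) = 0.02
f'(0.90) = 0.00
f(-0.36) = 0.02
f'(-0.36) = -0.00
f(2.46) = -0.00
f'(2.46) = 0.01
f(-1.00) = 0.02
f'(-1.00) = -0.00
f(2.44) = -0.00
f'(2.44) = 0.01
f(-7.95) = 0.02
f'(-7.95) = -0.00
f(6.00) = 0.00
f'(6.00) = 0.00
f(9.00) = 0.00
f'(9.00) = 0.00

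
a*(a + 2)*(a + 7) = a^3 + 9*a^2 + 14*a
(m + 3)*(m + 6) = m^2 + 9*m + 18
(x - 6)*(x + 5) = x^2 - x - 30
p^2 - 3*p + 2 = (p - 2)*(p - 1)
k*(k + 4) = k^2 + 4*k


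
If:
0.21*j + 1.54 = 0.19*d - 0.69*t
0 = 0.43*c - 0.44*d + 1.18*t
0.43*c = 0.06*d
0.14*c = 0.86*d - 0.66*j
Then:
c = -0.72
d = -5.14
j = -6.55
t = -1.66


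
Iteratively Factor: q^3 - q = (q + 1)*(q^2 - q) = (q - 1)*(q + 1)*(q)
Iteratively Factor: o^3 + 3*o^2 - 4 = (o - 1)*(o^2 + 4*o + 4) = (o - 1)*(o + 2)*(o + 2)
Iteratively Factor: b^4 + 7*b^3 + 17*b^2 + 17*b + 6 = (b + 3)*(b^3 + 4*b^2 + 5*b + 2) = (b + 1)*(b + 3)*(b^2 + 3*b + 2) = (b + 1)*(b + 2)*(b + 3)*(b + 1)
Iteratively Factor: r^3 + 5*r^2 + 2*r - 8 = (r + 4)*(r^2 + r - 2) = (r - 1)*(r + 4)*(r + 2)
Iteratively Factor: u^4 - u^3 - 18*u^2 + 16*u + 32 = (u + 1)*(u^3 - 2*u^2 - 16*u + 32) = (u - 2)*(u + 1)*(u^2 - 16) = (u - 4)*(u - 2)*(u + 1)*(u + 4)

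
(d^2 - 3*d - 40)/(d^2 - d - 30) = (d - 8)/(d - 6)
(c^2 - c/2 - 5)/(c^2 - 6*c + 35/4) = 2*(c + 2)/(2*c - 7)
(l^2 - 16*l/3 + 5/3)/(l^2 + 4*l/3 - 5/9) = 3*(l - 5)/(3*l + 5)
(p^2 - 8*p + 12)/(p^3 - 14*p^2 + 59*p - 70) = (p - 6)/(p^2 - 12*p + 35)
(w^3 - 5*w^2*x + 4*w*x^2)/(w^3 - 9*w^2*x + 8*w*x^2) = (-w + 4*x)/(-w + 8*x)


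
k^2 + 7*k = k*(k + 7)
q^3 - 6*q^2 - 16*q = q*(q - 8)*(q + 2)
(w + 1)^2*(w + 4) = w^3 + 6*w^2 + 9*w + 4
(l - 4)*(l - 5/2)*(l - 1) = l^3 - 15*l^2/2 + 33*l/2 - 10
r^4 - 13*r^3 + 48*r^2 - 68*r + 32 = (r - 8)*(r - 2)^2*(r - 1)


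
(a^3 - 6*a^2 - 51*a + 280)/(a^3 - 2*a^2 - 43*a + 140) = (a - 8)/(a - 4)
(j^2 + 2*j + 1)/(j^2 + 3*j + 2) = (j + 1)/(j + 2)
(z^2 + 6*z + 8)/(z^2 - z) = (z^2 + 6*z + 8)/(z*(z - 1))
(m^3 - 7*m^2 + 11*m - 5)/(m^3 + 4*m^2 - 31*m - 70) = (m^2 - 2*m + 1)/(m^2 + 9*m + 14)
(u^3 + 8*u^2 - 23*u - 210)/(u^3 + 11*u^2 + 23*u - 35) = (u^2 + u - 30)/(u^2 + 4*u - 5)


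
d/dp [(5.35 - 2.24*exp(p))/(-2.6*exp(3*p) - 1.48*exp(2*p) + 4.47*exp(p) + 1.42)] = (-11.648*exp(3*p) + 38.4148*exp(2*p) + 15.836*exp(p) - 27.0953)*exp(p)/(6.76*exp(6*p) + 7.696*exp(5*p) - 21.0536*exp(4*p) - 20.6152*exp(3*p) + 15.7777*exp(2*p) + 12.6948*exp(p) + 2.0164)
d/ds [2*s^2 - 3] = 4*s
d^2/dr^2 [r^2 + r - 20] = 2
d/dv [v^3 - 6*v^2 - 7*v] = 3*v^2 - 12*v - 7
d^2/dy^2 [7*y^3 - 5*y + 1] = 42*y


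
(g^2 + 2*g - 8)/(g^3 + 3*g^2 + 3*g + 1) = (g^2 + 2*g - 8)/(g^3 + 3*g^2 + 3*g + 1)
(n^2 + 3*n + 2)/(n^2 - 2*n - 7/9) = 9*(n^2 + 3*n + 2)/(9*n^2 - 18*n - 7)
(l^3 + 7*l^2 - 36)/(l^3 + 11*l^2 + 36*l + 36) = (l - 2)/(l + 2)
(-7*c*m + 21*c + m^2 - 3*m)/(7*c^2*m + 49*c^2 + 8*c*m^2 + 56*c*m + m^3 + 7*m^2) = (-7*c*m + 21*c + m^2 - 3*m)/(7*c^2*m + 49*c^2 + 8*c*m^2 + 56*c*m + m^3 + 7*m^2)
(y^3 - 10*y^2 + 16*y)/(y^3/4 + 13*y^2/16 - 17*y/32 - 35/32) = 32*y*(y^2 - 10*y + 16)/(8*y^3 + 26*y^2 - 17*y - 35)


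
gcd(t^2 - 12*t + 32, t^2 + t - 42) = 1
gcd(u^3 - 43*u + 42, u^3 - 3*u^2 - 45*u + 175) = u + 7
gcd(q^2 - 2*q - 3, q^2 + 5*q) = 1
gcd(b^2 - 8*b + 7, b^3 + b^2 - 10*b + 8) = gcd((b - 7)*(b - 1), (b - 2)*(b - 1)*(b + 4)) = b - 1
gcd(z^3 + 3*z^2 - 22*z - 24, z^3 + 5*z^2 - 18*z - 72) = z^2 + 2*z - 24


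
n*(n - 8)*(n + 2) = n^3 - 6*n^2 - 16*n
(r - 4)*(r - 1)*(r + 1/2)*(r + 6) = r^4 + 3*r^3/2 - 51*r^2/2 + 11*r + 12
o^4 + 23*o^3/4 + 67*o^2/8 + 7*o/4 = o*(o + 1/4)*(o + 2)*(o + 7/2)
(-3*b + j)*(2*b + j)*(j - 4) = -6*b^2*j + 24*b^2 - b*j^2 + 4*b*j + j^3 - 4*j^2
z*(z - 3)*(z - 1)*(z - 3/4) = z^4 - 19*z^3/4 + 6*z^2 - 9*z/4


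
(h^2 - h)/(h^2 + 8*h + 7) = h*(h - 1)/(h^2 + 8*h + 7)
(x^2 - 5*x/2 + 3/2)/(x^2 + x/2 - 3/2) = (2*x - 3)/(2*x + 3)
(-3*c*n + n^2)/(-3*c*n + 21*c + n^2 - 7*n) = n/(n - 7)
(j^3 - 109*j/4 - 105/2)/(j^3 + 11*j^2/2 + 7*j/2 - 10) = (j^2 - 5*j/2 - 21)/(j^2 + 3*j - 4)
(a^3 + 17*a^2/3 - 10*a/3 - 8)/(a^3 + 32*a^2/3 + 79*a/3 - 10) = (3*a^2 - a - 4)/(3*a^2 + 14*a - 5)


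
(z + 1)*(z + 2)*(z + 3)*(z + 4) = z^4 + 10*z^3 + 35*z^2 + 50*z + 24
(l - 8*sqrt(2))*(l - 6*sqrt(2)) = l^2 - 14*sqrt(2)*l + 96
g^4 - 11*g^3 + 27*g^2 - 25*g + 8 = (g - 8)*(g - 1)^3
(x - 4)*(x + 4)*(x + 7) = x^3 + 7*x^2 - 16*x - 112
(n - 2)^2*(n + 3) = n^3 - n^2 - 8*n + 12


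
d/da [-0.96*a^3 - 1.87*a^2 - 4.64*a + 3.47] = -2.88*a^2 - 3.74*a - 4.64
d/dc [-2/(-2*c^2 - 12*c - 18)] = 2*(-c - 3)/(c^2 + 6*c + 9)^2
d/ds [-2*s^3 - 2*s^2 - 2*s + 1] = -6*s^2 - 4*s - 2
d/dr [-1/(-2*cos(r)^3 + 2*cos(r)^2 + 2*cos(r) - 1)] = 8*(3*cos(r)^2 - 2*cos(r) - 1)*sin(r)/(-cos(r) - 2*cos(2*r) + cos(3*r))^2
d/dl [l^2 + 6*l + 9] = 2*l + 6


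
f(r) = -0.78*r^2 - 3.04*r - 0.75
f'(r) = -1.56*r - 3.04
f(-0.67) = 0.94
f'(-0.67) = -1.99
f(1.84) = -8.98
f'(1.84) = -5.91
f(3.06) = -17.36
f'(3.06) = -7.81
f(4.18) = -27.09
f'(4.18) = -9.56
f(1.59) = -7.56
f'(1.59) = -5.52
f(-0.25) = -0.04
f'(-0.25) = -2.65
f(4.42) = -29.43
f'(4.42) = -9.94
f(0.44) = -2.24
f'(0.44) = -3.73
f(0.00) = -0.75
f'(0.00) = -3.04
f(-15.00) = -130.65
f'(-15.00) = 20.36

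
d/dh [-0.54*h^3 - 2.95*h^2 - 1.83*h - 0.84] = -1.62*h^2 - 5.9*h - 1.83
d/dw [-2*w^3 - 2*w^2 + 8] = 2*w*(-3*w - 2)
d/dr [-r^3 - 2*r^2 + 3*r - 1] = -3*r^2 - 4*r + 3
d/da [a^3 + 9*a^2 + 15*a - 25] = 3*a^2 + 18*a + 15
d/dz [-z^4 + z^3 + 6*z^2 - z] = -4*z^3 + 3*z^2 + 12*z - 1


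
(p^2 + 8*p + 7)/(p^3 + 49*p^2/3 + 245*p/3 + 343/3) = 3*(p + 1)/(3*p^2 + 28*p + 49)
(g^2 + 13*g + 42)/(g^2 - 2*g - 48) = (g + 7)/(g - 8)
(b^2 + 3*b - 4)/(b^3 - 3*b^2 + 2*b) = (b + 4)/(b*(b - 2))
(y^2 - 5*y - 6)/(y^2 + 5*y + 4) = (y - 6)/(y + 4)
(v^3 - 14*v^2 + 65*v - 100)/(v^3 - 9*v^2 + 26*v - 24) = (v^2 - 10*v + 25)/(v^2 - 5*v + 6)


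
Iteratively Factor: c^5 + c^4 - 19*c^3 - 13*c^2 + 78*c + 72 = (c + 4)*(c^4 - 3*c^3 - 7*c^2 + 15*c + 18) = (c + 2)*(c + 4)*(c^3 - 5*c^2 + 3*c + 9) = (c + 1)*(c + 2)*(c + 4)*(c^2 - 6*c + 9) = (c - 3)*(c + 1)*(c + 2)*(c + 4)*(c - 3)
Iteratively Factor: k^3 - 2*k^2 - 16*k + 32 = (k + 4)*(k^2 - 6*k + 8) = (k - 4)*(k + 4)*(k - 2)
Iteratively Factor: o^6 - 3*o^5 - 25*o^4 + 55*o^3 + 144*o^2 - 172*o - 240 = (o + 2)*(o^5 - 5*o^4 - 15*o^3 + 85*o^2 - 26*o - 120) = (o + 1)*(o + 2)*(o^4 - 6*o^3 - 9*o^2 + 94*o - 120) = (o - 5)*(o + 1)*(o + 2)*(o^3 - o^2 - 14*o + 24) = (o - 5)*(o + 1)*(o + 2)*(o + 4)*(o^2 - 5*o + 6) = (o - 5)*(o - 2)*(o + 1)*(o + 2)*(o + 4)*(o - 3)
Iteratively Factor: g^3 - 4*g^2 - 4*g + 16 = (g + 2)*(g^2 - 6*g + 8) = (g - 2)*(g + 2)*(g - 4)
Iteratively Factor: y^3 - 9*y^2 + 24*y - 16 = (y - 1)*(y^2 - 8*y + 16) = (y - 4)*(y - 1)*(y - 4)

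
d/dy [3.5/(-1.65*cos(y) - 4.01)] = -5.775*sin(y)/(1.65*cos(y) + 4.01)^2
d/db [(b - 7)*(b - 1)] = 2*b - 8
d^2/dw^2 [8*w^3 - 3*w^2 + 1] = 48*w - 6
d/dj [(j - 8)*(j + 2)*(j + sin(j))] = (j - 8)*(j + 2)*(cos(j) + 1) + (j - 8)*(j + sin(j)) + (j + 2)*(j + sin(j))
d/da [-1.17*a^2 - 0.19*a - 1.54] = -2.34*a - 0.19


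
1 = 1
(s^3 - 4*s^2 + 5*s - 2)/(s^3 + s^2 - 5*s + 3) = (s - 2)/(s + 3)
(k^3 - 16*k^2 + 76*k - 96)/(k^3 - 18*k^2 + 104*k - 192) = (k - 2)/(k - 4)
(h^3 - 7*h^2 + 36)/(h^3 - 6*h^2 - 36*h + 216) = (h^2 - h - 6)/(h^2 - 36)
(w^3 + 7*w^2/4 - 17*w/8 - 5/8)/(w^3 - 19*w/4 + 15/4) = (4*w + 1)/(2*(2*w - 3))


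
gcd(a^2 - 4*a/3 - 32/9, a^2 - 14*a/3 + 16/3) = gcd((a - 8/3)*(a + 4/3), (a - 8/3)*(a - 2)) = a - 8/3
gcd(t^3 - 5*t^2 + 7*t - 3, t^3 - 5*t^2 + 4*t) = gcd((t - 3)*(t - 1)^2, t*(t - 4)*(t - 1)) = t - 1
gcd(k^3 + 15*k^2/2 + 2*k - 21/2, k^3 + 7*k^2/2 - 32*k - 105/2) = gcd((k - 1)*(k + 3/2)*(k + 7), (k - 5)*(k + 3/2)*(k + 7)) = k^2 + 17*k/2 + 21/2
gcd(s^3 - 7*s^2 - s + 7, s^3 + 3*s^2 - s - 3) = s^2 - 1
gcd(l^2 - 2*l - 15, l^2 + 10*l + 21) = l + 3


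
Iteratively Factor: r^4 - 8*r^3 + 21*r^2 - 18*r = (r - 2)*(r^3 - 6*r^2 + 9*r) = r*(r - 2)*(r^2 - 6*r + 9) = r*(r - 3)*(r - 2)*(r - 3)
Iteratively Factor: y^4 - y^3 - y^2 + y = (y - 1)*(y^3 - y) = (y - 1)*(y + 1)*(y^2 - y) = y*(y - 1)*(y + 1)*(y - 1)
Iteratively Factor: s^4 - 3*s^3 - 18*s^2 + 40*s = (s)*(s^3 - 3*s^2 - 18*s + 40) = s*(s + 4)*(s^2 - 7*s + 10) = s*(s - 5)*(s + 4)*(s - 2)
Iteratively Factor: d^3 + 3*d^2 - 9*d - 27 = (d + 3)*(d^2 - 9) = (d + 3)^2*(d - 3)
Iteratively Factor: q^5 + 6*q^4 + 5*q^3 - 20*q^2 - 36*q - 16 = (q + 2)*(q^4 + 4*q^3 - 3*q^2 - 14*q - 8) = (q + 2)*(q + 4)*(q^3 - 3*q - 2) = (q + 1)*(q + 2)*(q + 4)*(q^2 - q - 2) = (q + 1)^2*(q + 2)*(q + 4)*(q - 2)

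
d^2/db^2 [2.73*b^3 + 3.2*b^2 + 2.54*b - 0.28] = 16.38*b + 6.4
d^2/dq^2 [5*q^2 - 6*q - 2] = 10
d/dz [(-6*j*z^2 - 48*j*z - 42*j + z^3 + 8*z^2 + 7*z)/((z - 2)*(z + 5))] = (30*j*z^2 + 204*j*z + 606*j + z^4 + 6*z^3 - 13*z^2 - 160*z - 70)/(z^4 + 6*z^3 - 11*z^2 - 60*z + 100)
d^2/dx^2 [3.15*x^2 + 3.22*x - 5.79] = 6.30000000000000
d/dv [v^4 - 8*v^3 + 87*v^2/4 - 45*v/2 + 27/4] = 4*v^3 - 24*v^2 + 87*v/2 - 45/2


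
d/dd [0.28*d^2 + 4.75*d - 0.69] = 0.56*d + 4.75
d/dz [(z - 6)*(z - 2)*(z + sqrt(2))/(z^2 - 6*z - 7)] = (z^4 - 12*z^3 + 2*sqrt(2)*z^2 + 15*z^2 - 38*sqrt(2)*z + 112*z - 84 + 128*sqrt(2))/(z^4 - 12*z^3 + 22*z^2 + 84*z + 49)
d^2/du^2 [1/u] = 2/u^3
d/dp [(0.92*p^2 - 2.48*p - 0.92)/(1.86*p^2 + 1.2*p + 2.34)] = (5.7168*p^2 + 7.728*p - 4.6992)/(3.4596*p^4 + 4.464*p^3 + 10.1448*p^2 + 5.616*p + 5.4756)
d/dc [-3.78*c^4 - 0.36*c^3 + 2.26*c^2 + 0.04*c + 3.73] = -15.12*c^3 - 1.08*c^2 + 4.52*c + 0.04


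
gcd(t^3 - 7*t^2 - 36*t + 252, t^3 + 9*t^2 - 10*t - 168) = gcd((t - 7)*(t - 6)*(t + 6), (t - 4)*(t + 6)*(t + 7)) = t + 6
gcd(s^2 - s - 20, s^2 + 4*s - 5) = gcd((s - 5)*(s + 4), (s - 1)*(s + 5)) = 1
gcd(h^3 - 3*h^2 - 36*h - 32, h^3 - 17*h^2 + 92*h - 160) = h - 8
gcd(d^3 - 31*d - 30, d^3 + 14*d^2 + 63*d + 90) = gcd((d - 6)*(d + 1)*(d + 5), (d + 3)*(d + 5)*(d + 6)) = d + 5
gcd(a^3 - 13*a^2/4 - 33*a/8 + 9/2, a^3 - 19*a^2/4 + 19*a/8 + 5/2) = a - 4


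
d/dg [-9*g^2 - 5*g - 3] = -18*g - 5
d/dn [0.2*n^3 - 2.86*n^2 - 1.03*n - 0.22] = 0.6*n^2 - 5.72*n - 1.03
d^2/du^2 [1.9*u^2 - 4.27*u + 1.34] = 3.80000000000000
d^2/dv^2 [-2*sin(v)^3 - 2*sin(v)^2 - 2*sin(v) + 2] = 18*sin(v)^3 + 8*sin(v)^2 - 10*sin(v) - 4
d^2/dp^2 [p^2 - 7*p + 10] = 2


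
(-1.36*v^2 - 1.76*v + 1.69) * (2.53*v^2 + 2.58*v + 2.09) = -3.4408*v^4 - 7.9616*v^3 - 3.1075*v^2 + 0.6818*v + 3.5321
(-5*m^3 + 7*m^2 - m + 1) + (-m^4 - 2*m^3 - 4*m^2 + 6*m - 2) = -m^4 - 7*m^3 + 3*m^2 + 5*m - 1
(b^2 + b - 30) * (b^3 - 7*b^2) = b^5 - 6*b^4 - 37*b^3 + 210*b^2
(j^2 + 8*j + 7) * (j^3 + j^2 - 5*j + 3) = j^5 + 9*j^4 + 10*j^3 - 30*j^2 - 11*j + 21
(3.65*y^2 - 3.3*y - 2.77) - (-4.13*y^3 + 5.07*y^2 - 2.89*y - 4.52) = 4.13*y^3 - 1.42*y^2 - 0.41*y + 1.75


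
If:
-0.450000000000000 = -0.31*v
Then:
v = 1.45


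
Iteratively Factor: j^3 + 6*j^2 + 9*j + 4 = (j + 1)*(j^2 + 5*j + 4) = (j + 1)^2*(j + 4)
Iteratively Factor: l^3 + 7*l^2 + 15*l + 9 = (l + 3)*(l^2 + 4*l + 3) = (l + 1)*(l + 3)*(l + 3)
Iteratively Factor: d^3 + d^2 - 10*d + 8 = (d - 1)*(d^2 + 2*d - 8) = (d - 1)*(d + 4)*(d - 2)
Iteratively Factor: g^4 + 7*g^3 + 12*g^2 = (g + 4)*(g^3 + 3*g^2) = g*(g + 4)*(g^2 + 3*g) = g^2*(g + 4)*(g + 3)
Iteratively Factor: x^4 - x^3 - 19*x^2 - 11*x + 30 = (x - 1)*(x^3 - 19*x - 30) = (x - 5)*(x - 1)*(x^2 + 5*x + 6) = (x - 5)*(x - 1)*(x + 2)*(x + 3)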